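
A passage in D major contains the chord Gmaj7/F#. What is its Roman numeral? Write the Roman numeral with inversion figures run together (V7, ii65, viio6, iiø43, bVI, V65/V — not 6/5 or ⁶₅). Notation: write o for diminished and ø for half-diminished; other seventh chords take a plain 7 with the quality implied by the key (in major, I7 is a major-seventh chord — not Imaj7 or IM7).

IV42

The pitches G-B-D-F# form a major seventh chord rooted on G.
G is scale degree 4 in D major, and a major seventh chord on that degree is written IV7.
With F# in the bass the chord is in third inversion, so the figured bass is 42.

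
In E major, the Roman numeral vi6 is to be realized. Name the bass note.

E

vi in E major has root C#; the chord is C#-E-G#.
The figure 6 means first inversion — the third is in the bass.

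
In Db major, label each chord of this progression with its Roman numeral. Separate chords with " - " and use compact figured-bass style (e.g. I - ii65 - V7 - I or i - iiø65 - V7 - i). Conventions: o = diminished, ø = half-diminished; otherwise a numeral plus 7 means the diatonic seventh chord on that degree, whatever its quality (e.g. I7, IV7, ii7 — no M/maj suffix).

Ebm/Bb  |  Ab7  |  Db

Ebm/Bb: root Eb is the supertonic; minor triad there is ii64.
Ab7: dominant seventh chord on Ab = scale degree 5 → V7.
Db has root Db, degree 1 in Db major, so I.

ii64 - V7 - I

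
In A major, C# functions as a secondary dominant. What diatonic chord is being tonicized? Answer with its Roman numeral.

The chord is a major triad on C#.
A dominant resolves down a perfect fifth: C# → F#. In A major, F# is scale degree 6, i.e. vi.

vi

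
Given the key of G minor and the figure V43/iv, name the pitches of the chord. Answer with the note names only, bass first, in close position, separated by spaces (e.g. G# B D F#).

V43/iv is a secondary dominant — the dominant seventh of iv. iv in G minor is C, so the applied chord's root is G, a perfect fifth above.
Building a dominant seventh chord on G gives G-B-D-F.
With the 43 figure the chord is in second inversion; from the bass D upward in close position it reads D-F-G-B.

D F G B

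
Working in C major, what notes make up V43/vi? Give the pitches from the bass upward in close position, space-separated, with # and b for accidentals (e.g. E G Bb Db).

B D E G#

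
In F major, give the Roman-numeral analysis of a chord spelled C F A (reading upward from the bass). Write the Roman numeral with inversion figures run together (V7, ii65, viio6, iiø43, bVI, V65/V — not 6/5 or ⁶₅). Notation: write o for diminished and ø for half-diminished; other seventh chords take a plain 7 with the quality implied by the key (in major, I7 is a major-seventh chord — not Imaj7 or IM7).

I64

The pitches F-A-C form a major triad rooted on F.
In F major, F is the tonic; the diatonic major triad there is I.
With C in the bass the chord is in second inversion, so the figured bass is 64.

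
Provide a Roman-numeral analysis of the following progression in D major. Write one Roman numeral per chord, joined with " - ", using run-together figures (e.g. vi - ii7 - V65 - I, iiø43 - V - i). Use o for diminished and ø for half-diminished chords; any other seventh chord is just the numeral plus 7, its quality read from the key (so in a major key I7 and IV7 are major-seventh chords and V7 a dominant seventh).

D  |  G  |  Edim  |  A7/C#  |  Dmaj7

D has root D, degree 1 in D major, so I.
G has root G, degree 4 in D major, so IV.
Edim is non-diatonic — iio, a mixture chord from D minor.
A7/C#: dominant seventh chord on A = scale degree 5 → V65.
Dmaj7: root D is the tonic; major seventh chord there is I7.

I - IV - iio - V65 - I7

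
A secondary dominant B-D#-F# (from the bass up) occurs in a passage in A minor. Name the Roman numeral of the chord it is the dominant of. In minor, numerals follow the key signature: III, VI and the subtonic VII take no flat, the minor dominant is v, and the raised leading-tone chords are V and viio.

V

The chord is a major triad on B.
A dominant resolves down a perfect fifth: B → E. In A minor, E is scale degree 5, i.e. V.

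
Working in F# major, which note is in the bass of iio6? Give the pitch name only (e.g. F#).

B

iio in F# major has root G#; the chord is G#-B-D.
The figure 6 means first inversion — the third is in the bass.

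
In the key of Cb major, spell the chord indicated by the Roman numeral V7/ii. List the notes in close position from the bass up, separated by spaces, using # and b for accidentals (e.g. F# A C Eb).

Ab C Eb Gb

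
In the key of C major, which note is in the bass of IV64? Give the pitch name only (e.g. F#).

C

IV in C major has root F; the chord is F-A-C.
The figure 64 means second inversion — the fifth is in the bass.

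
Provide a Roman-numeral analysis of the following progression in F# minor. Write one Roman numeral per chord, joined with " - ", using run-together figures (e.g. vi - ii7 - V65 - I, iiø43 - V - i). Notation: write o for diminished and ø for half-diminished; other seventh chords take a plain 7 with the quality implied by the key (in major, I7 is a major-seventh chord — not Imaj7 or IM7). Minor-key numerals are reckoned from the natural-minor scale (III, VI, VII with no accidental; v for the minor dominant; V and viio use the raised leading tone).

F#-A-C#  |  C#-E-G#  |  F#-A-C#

i - v - i

F#-A-C# has root F#, degree 1 in F# minor, so i.
C#-E-G# has root C#, degree 5 in F# minor, so v.
F#-A-C# has root F#, degree 1 in F# minor, so i.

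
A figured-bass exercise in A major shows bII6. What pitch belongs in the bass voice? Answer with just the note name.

D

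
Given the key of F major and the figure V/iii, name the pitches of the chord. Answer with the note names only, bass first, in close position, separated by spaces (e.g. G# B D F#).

E G# B

The slash means an applied dominant: we want the dominant of iii. In F major, iii is A minor, and its dominant is built on E.
Building a major triad on E gives E-G#-B.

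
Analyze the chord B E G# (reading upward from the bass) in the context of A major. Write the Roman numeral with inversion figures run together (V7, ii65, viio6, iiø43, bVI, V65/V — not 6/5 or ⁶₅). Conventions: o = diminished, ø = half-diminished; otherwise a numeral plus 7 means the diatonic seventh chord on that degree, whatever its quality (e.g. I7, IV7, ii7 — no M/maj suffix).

The pitches E-G#-B form a major triad rooted on E.
E is scale degree 5 in A major, and a major triad on that degree is written V.
With B in the bass the chord is in second inversion, so the figured bass is 64.

V64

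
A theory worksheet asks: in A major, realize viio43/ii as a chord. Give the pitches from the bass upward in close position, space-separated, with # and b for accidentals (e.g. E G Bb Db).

E G A# C#

The slash marks an applied leading-tone chord: viio of ii. In A major, ii is B, so the leading tone to it is A#, a half step below.
Building a fully diminished seventh chord on A# gives A#-C#-E-G.
With the 43 figure the chord is in second inversion; from the bass E upward in close position it reads E-G-A#-C#.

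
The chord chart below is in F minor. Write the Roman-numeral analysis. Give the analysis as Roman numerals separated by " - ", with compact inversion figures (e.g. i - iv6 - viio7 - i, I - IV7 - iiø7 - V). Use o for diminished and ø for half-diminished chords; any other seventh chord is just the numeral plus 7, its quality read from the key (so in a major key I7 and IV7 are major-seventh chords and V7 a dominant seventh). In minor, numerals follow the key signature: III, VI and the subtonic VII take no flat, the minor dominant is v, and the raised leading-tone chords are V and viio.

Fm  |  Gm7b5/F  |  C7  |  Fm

Fm: minor triad on F = scale degree 1 → i.
Gm7b5/F has root G, degree 2 in F minor, so iiø42.
C7: root C is the dominant; dominant seventh chord there is V7.
Fm: minor triad on F = scale degree 1 → i.

i - iiø42 - V7 - i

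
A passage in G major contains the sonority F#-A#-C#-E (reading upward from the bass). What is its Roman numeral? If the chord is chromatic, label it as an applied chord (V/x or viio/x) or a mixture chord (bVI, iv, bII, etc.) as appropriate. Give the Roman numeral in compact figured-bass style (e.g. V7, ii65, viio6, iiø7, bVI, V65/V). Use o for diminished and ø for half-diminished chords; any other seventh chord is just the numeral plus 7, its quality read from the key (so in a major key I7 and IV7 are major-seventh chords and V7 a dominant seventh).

Stacked in thirds the chord is F#-A#-C#-E: a dominant seventh chord on F#.
F# is not a diatonic chord root with this quality in G major, but it lies a perfect fifth above B (iii), so the chord functions as an applied dominant of iii.

V7/iii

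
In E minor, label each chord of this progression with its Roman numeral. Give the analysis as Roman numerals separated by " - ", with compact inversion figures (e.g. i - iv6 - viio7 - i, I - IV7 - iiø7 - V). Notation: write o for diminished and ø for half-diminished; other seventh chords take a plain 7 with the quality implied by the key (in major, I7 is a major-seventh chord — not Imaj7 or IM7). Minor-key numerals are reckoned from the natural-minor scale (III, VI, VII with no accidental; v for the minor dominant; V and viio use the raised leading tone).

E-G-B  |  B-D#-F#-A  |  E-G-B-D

i - V7 - i7

E-G-B: minor triad on E = scale degree 1 → i.
B-D#-F#-A: root B is the dominant; dominant seventh chord there is V7.
E-G-B-D: root E is the tonic; minor seventh chord there is i7.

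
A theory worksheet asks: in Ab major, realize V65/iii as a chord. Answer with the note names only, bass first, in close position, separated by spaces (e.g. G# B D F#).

B D F G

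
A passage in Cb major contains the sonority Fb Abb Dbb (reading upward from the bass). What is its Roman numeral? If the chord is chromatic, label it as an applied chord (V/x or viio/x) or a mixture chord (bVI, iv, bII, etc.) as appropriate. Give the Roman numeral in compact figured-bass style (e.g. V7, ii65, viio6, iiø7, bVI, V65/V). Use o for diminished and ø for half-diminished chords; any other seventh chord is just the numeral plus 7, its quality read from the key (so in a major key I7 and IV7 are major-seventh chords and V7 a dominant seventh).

The pitches Dbb-Fb-Abb form a major triad rooted on Dbb.
Dbb is the lowered second degree of Cb major (diatonic 2 would be Db). This is the Neapolitan sixth — a major triad on the lowered second degree, here in its customary first inversion.
With Fb in the bass the chord is in first inversion, so the figured bass is 6.

bII6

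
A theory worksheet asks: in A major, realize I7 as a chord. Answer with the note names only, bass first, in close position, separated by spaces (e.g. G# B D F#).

A C# E G#

In A major, scale degree 1 is A, and the diatonic chord built there is a major seventh chord.
That chord is spelled A-C#-E-G#.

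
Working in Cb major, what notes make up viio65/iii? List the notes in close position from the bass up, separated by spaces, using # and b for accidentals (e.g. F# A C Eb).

F Ab Cb D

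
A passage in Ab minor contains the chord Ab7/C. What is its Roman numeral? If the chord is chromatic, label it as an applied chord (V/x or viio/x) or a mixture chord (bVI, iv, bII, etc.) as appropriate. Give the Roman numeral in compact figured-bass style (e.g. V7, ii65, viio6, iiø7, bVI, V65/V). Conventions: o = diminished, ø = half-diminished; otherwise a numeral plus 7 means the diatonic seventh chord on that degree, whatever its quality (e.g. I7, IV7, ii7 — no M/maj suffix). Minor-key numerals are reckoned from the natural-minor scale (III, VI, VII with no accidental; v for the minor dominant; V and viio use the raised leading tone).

V65/iv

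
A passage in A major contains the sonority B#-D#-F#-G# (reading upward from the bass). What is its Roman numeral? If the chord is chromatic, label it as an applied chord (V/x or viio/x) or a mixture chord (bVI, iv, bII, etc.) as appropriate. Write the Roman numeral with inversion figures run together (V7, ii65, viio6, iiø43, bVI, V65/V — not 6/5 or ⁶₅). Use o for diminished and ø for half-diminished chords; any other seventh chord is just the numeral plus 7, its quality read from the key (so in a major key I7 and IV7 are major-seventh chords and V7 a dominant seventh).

Stacked in thirds the chord is G#-B#-D#-F#: a dominant seventh chord on G#.
G# is not a diatonic chord root with this quality in A major, but it lies a perfect fifth above C# (iii), so the chord functions as an applied dominant of iii.
With B# in the bass the chord is in first inversion, so the figured bass is 65.

V65/iii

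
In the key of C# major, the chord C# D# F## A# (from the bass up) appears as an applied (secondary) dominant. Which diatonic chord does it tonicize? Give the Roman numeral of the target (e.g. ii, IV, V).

The chord is a dominant seventh chord on D#.
A dominant resolves down a perfect fifth: D# → G#. In C# major, G# is scale degree 5, i.e. V.

V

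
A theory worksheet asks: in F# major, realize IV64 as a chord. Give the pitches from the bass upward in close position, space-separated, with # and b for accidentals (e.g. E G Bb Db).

In F# major, the subdominant is B, and the diatonic chord built there is a major triad.
That chord is spelled B-D#-F#.
With the 64 figure the chord is in second inversion; from the bass F# upward in close position it reads F#-B-D#.

F# B D#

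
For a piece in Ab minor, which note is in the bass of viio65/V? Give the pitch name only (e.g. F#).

F

The applied chord viio65/V is rooted on D: D-F-Ab-Cb.
The figure 65 means first inversion — the third is in the bass.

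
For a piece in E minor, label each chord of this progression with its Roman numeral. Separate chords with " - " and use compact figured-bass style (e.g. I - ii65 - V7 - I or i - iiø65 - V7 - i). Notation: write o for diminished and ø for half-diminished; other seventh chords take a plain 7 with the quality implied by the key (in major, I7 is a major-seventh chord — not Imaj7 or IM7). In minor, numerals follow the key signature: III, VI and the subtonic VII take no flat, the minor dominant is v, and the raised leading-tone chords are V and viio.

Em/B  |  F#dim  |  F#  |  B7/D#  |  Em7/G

Em/B: minor triad on E = scale degree 1 → i64.
F#dim: diminished triad on F# = scale degree 2 → iio.
F# is the secondary dominant of V (major triad on F#): V/V.
B7/D#: dominant seventh chord on B = scale degree 5 → V65.
Em7/G has root E, degree 1 in E minor, so i65.

i64 - iio - V/V - V65 - i65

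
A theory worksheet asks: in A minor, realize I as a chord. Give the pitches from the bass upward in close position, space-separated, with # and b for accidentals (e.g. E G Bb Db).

I is the major tonic (Picardy third), borrowed from the parallel major. In A minor that root is A.
So the chord is A-C#-E.

A C# E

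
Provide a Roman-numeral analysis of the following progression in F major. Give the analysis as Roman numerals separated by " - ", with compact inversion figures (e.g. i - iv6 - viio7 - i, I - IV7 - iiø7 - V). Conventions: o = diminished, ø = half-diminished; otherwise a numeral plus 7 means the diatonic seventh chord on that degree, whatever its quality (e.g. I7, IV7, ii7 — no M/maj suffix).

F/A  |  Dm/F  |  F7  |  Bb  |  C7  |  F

F/A: major triad on F = scale degree 1 → I6.
Dm/F has root D, degree 6 in F major, so vi6.
F7 is the secondary dominant of IV (dominant seventh chord on F): V7/IV.
Bb has root Bb, degree 4 in F major, so IV.
C7: dominant seventh chord on C = scale degree 5 → V7.
F: root F is the tonic; major triad there is I.

I6 - vi6 - V7/IV - IV - V7 - I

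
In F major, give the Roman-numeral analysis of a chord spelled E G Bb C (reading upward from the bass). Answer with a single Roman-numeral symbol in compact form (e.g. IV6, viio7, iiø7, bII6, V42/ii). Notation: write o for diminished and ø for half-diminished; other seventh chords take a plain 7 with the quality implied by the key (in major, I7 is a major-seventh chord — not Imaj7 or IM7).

V65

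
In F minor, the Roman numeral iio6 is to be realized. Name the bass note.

iio in F minor has root G; the chord is G-Bb-Db.
The figure 6 means first inversion — the third is in the bass.

Bb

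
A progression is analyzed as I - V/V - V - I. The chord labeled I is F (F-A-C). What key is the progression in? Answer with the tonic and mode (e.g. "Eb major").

The anchor chord is a major triad on F, labeled I.
If F is scale degree 1 and the mode makes that degree carry a major triad, the tonic is F and the mode is major.

F major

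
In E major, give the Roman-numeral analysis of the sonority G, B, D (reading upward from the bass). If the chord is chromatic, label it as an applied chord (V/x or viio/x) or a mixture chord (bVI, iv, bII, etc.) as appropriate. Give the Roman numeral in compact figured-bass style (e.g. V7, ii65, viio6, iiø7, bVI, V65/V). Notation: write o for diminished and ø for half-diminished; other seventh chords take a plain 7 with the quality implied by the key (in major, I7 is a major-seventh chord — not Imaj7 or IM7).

Stacked in thirds the chord is G-B-D: a major triad on G.
G is the lowered third degree of E major (diatonic 3 would be G#). This is a major triad on the lowered third degree, borrowed from the parallel minor.

bIII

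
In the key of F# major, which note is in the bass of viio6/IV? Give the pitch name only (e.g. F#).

The applied chord viio6/IV is rooted on A#: A#-C#-E.
The figure 6 means first inversion — the third is in the bass.

C#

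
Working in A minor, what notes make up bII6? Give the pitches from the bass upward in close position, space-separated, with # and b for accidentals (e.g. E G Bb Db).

bII6 is the Neapolitan sixth — a major triad on the lowered second degree, here in its customary first inversion. In A minor that root is Bb.
So the chord is Bb-D-F.
With the 6 figure the chord is in first inversion; from the bass D upward in close position it reads D-F-Bb.

D F Bb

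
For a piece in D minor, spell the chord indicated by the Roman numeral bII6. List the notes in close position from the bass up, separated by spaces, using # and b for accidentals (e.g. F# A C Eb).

G Bb Eb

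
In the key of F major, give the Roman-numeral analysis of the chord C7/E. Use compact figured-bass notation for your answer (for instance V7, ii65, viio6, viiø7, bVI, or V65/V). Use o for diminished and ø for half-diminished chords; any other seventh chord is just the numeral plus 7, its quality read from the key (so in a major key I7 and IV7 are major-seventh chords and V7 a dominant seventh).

V65

The pitches C-E-G-Bb form a dominant seventh chord rooted on C.
In F major, C is the dominant; the diatonic dominant seventh chord there is V7.
With E in the bass the chord is in first inversion, so the figured bass is 65.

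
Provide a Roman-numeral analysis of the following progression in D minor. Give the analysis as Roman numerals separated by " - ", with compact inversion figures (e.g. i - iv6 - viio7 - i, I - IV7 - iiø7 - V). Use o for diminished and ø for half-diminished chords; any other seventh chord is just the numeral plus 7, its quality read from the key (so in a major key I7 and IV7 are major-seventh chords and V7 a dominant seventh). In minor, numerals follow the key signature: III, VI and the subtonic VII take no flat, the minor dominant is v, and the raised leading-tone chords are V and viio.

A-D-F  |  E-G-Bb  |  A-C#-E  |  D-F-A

i64 - iio - V - i

A-D-F: root D is the tonic; minor triad there is i64.
E-G-Bb: diminished triad on E = scale degree 2 → iio.
A-C#-E: root A is the dominant; major triad there is V.
D-F-A: minor triad on D = scale degree 1 → i.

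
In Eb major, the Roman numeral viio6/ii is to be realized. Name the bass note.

G

The applied chord viio6/ii is rooted on E: E-G-Bb.
The figure 6 means first inversion — the third is in the bass.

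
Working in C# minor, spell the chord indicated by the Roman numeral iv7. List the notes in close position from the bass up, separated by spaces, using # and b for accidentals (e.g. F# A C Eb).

F# A C# E

The numeral's case and figure indicate a minor seventh chord. In C# minor its root, the fourth degree, is F#.
Stacking thirds from F# gives F#-A-C#-E.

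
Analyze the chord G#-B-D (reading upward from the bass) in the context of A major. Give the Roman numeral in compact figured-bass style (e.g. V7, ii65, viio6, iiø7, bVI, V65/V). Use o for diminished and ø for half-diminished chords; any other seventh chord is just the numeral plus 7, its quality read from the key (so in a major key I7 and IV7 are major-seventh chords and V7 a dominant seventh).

The pitches G#-B-D form a diminished triad rooted on G#.
In A major, G# is the leading tone; the diatonic diminished triad there is viio.

viio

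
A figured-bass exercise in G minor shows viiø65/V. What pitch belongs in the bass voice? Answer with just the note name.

The applied chord viiø65/V is rooted on C#: C#-E-G-B.
The figure 65 means first inversion — the third is in the bass.

E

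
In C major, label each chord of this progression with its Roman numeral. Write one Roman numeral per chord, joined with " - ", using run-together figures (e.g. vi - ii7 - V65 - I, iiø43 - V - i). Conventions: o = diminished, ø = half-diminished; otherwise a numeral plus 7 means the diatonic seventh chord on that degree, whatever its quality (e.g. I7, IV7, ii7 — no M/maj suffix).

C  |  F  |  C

I - IV - I

C: root C is the tonic; major triad there is I.
F: major triad on F = scale degree 4 → IV.
C has root C, degree 1 in C major, so I.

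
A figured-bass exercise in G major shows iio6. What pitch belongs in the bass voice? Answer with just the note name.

C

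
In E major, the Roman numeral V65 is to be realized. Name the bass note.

D#

V in E major has root B; the chord is B-D#-F#-A.
The figure 65 means first inversion — the third is in the bass.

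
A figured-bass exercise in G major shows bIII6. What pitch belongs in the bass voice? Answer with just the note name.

D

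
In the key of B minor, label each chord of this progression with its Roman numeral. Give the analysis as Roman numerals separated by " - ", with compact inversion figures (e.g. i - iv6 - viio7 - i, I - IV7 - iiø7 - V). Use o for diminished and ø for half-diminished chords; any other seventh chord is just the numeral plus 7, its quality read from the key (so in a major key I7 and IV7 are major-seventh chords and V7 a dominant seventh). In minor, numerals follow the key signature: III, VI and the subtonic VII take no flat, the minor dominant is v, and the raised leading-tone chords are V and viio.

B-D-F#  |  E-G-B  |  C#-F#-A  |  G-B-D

B-D-F#: minor triad on B = scale degree 1 → i.
E-G-B has root E, degree 4 in B minor, so iv.
C#-F#-A: root F# is the dominant; minor triad there is v64.
G-B-D: major triad on G = scale degree 6 → VI.

i - iv - v64 - VI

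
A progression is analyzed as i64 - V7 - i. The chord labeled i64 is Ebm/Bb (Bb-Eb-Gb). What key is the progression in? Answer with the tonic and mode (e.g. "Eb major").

i64 is given as Bb-Eb-Gb — a minor triad with root Eb.
If Eb is scale degree 1 and the mode makes that degree carry a minor triad, the tonic is Eb and the mode is minor.

Eb minor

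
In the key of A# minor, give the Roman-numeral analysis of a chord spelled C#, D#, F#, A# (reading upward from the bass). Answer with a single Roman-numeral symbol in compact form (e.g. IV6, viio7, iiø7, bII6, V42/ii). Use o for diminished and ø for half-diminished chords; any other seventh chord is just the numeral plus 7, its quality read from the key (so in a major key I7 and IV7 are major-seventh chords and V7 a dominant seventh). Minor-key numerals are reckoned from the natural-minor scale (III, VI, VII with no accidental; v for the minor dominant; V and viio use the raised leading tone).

Stacked in thirds the chord is D#-F#-A#-C#: a minor seventh chord on D#.
D# is scale degree 4 in A# minor, and a minor seventh chord on that degree is written iv7.
With C# in the bass the chord is in third inversion, so the figured bass is 42.

iv42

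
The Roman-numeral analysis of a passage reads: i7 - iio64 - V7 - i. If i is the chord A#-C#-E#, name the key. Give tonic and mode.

A# minor

The anchor chord is a minor triad on A#, labeled i.
If A# is scale degree 1 and the mode makes that degree carry a minor triad, the tonic is A# and the mode is minor.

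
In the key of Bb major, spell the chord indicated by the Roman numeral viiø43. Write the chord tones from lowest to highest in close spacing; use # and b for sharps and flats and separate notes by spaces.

Eb G A C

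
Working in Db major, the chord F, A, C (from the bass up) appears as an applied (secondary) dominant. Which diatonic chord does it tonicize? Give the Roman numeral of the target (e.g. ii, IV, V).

vi

The chord is a major triad on F.
A dominant resolves down a perfect fifth: F → Bb. In Db major, Bb is scale degree 6, i.e. vi.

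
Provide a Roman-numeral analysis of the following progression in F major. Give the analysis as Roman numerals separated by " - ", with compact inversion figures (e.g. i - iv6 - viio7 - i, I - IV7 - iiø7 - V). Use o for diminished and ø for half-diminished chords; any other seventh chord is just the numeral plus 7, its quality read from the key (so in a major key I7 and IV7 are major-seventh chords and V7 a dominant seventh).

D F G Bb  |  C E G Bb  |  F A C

ii43 - V7 - I

D-F-G-Bb: minor seventh chord on G = scale degree 2 → ii43.
C-E-G-Bb: dominant seventh chord on C = scale degree 5 → V7.
F-A-C: root F is the tonic; major triad there is I.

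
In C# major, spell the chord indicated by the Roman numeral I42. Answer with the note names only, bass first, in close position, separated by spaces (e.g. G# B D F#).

B# C# E# G#

The numeral's case and figure indicate a major seventh chord. In C# major its root, the first degree, is C#.
Stacking thirds from C# gives C#-E#-G#-B#.
With the 42 figure the chord is in third inversion; from the bass B# upward in close position it reads B#-C#-E#-G#.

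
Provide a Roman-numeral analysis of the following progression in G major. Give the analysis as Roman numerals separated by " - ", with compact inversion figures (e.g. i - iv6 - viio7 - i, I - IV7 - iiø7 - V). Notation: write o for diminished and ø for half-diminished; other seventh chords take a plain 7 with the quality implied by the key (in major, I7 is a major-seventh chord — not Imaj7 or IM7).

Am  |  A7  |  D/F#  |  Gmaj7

ii - V7/V - V6 - I7

Am: minor triad on A = scale degree 2 → ii.
A7 is the secondary dominant of V (dominant seventh chord on A): V7/V.
D/F#: root D is the dominant; major triad there is V6.
Gmaj7: major seventh chord on G = scale degree 1 → I7.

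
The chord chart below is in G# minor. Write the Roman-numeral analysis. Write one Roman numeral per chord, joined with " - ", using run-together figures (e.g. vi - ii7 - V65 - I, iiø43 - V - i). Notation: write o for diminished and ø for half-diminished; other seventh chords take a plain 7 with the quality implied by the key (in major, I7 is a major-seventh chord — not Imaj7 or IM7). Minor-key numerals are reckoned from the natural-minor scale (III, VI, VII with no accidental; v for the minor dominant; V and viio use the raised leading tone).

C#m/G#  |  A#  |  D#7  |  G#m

C#m/G#: root C# is the subdominant; minor triad there is iv64.
A# is the secondary dominant of V (major triad on A#): V/V.
D#7: dominant seventh chord on D# = scale degree 5 → V7.
G#m: minor triad on G# = scale degree 1 → i.

iv64 - V/V - V7 - i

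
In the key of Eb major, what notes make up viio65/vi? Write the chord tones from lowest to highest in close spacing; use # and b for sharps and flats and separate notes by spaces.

D F Ab B

viio65/vi is a secondary leading-tone chord. The target vi is C in Eb major; the applied chord is rooted a semitone below, on B.
Building a fully diminished seventh chord on B gives B-D-F-Ab.
The figured bass 65 indicates first inversion, placing the third (D) in the bass: D-F-Ab-B.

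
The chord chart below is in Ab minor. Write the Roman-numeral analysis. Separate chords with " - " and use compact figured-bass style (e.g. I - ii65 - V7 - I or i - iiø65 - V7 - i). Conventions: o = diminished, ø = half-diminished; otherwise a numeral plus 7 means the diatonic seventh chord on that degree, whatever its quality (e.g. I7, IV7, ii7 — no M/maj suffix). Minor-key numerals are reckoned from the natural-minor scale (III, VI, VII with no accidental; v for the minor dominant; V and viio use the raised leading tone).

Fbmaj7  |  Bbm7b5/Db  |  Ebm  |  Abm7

VI7 - iiø65 - v - i7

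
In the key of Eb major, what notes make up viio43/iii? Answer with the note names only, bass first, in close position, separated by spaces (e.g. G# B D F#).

C Eb F# A

The slash marks an applied leading-tone chord: viio of iii. In Eb major, iii is G, so the leading tone to it is F#, a half step below.
Building a fully diminished seventh chord on F# gives F#-A-C-Eb.
With the 43 figure the chord is in second inversion; from the bass C upward in close position it reads C-Eb-F#-A.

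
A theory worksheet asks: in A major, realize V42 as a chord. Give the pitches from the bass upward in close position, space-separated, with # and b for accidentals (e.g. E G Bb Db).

The numeral's case and figure indicate a dominant seventh chord. In A major its root, the fifth degree, is E.
That chord is spelled E-G#-B-D.
The figured bass 42 indicates third inversion, placing the seventh (D) in the bass: D-E-G#-B.

D E G# B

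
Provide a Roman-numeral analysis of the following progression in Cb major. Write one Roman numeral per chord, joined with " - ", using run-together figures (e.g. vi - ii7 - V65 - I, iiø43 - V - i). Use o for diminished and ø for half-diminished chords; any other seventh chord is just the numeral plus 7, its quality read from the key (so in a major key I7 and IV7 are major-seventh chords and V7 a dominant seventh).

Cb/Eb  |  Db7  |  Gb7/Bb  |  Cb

I6 - V7/V - V65 - I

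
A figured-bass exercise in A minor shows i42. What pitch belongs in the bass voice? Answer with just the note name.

G

i in A minor has root A; the chord is A-C-E-G.
The figure 42 means third inversion — the seventh is in the bass.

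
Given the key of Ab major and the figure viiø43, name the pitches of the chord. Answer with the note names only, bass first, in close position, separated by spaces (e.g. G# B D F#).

The numeral's case and figure indicate a half-diminished seventh chord. In Ab major its root, scale degree 7, is G.
That chord is spelled G-Bb-Db-F.
The figured bass 43 indicates second inversion, placing the fifth (Db) in the bass: Db-F-G-Bb.

Db F G Bb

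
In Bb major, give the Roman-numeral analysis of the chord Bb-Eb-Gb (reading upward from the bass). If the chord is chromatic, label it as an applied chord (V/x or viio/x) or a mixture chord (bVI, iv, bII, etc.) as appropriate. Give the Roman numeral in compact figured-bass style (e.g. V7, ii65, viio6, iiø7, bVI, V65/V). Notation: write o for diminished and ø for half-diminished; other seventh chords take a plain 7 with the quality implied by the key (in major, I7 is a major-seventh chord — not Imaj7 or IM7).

The pitches Eb-Gb-Bb form a minor triad rooted on Eb.
Eb is the fourth degree of Bb major. This is the minor subdominant, borrowed from the parallel minor.
With Bb in the bass the chord is in second inversion, so the figured bass is 64.

iv64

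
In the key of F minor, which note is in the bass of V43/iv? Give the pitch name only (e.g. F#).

The applied chord V43/iv is rooted on F: F-A-C-Eb.
The figure 43 means second inversion — the fifth is in the bass.

C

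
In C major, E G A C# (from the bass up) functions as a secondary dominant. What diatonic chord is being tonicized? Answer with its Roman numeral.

ii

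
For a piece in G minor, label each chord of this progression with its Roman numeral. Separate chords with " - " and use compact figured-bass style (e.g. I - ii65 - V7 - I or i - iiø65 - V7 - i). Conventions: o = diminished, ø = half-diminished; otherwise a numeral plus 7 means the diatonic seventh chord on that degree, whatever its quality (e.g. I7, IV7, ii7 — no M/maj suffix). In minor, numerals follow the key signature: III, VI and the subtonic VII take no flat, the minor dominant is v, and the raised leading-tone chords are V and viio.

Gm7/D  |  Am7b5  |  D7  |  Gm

Gm7/D: minor seventh chord on G = scale degree 1 → i43.
Am7b5: root A is the supertonic; half-diminished seventh chord there is iiø7.
D7: root D is the dominant; dominant seventh chord there is V7.
Gm: root G is the tonic; minor triad there is i.

i43 - iiø7 - V7 - i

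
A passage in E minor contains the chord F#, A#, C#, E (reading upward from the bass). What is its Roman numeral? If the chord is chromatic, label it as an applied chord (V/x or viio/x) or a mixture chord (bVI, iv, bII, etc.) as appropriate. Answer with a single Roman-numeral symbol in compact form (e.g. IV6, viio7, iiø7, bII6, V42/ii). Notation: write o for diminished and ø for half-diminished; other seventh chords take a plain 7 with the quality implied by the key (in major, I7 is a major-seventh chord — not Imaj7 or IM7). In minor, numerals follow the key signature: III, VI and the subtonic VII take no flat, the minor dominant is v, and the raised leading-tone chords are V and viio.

V7/V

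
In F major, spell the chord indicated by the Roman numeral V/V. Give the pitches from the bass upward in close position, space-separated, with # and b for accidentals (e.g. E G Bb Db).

G B D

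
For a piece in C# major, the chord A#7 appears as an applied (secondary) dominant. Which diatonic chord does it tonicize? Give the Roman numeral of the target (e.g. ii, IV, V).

The chord is a dominant seventh chord on A#.
A dominant resolves down a perfect fifth: A# → D#. In C# major, D# is scale degree 2, i.e. ii.

ii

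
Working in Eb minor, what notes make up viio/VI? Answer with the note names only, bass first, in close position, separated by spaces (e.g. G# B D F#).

Bb Db Fb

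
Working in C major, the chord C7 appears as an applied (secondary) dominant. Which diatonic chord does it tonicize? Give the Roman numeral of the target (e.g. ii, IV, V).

IV

The chord is a dominant seventh chord on C.
A dominant resolves down a perfect fifth: C → F. In C major, F is scale degree 4, i.e. IV.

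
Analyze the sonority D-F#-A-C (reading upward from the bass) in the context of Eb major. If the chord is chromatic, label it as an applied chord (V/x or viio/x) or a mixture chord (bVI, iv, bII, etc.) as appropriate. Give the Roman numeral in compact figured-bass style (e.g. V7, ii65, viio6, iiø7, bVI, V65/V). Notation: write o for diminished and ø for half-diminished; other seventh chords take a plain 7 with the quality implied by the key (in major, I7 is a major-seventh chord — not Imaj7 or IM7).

V7/iii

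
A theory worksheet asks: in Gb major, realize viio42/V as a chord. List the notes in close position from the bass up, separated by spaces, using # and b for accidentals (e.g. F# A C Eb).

The slash marks an applied leading-tone chord: viio of V. In Gb major, V is Db, so the leading tone to it is C, a half step below.
Building a fully diminished seventh chord on C gives C-Eb-Gb-Bbb.
The figured bass 42 indicates third inversion, placing the seventh (Bbb) in the bass: Bbb-C-Eb-Gb.

Bbb C Eb Gb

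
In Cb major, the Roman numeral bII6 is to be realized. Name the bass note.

bII in Cb major has root Dbb; the chord is Dbb-Fb-Abb.
The figure 6 means first inversion — the third is in the bass.

Fb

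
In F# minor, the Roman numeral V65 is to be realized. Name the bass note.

V in F# minor has root C#; the chord is C#-E#-G#-B.
The figure 65 means first inversion — the third is in the bass.

E#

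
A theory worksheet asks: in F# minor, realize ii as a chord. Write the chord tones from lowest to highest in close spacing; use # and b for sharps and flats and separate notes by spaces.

G# B D#

Scale degree 2 in F# minor is G#; here the chord built on it is altered to a minor triad. ii is the minor supertonic, borrowed from the parallel major (the Dorian ii).
So the chord is G#-B-D#.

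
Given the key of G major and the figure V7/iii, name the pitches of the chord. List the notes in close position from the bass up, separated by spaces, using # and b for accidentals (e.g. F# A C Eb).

The slash means an applied dominant: we want the dominant of iii. In G major, iii is B minor, and its dominant is built on F#.
Building a dominant seventh chord on F# gives F#-A#-C#-E.

F# A# C# E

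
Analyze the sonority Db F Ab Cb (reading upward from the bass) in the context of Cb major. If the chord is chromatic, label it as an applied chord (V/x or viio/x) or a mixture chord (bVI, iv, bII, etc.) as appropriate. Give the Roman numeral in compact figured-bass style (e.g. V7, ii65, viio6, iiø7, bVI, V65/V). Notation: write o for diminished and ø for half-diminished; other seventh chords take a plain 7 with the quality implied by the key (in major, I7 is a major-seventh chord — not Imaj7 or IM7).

V7/V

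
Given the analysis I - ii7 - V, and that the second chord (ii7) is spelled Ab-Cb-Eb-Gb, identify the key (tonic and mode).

Gb major

ii7 is given as Ab-Cb-Eb-Gb — a minor seventh chord with root Ab.
If Ab is scale degree 2 and the mode makes that degree carry a minor seventh chord, the tonic is Gb and the mode is major.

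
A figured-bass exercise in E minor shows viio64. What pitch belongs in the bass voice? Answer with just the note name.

A

viio in E minor has root D#; the chord is D#-F#-A.
The figure 64 means second inversion — the fifth is in the bass.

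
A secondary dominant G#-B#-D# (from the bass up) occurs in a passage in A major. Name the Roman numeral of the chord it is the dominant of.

The chord is a major triad on G#.
A dominant resolves down a perfect fifth: G# → C#. In A major, C# is scale degree 3, i.e. iii.

iii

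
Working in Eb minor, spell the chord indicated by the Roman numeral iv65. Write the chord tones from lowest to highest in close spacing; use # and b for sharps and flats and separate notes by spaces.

In Eb minor, scale degree 4 is Ab, and the diatonic chord built there is a minor seventh chord.
That chord is spelled Ab-Cb-Eb-Gb.
With the 65 figure the chord is in first inversion; from the bass Cb upward in close position it reads Cb-Eb-Gb-Ab.

Cb Eb Gb Ab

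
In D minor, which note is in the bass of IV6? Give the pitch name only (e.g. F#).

IV in D minor has root G; the chord is G-B-D.
The figure 6 means first inversion — the third is in the bass.

B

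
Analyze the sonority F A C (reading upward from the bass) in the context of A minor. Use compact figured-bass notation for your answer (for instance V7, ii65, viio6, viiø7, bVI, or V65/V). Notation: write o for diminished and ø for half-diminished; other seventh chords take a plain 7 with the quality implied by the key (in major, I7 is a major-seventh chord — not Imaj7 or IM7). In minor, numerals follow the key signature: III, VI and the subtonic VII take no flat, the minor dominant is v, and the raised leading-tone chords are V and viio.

VI

Stacked in thirds the chord is F-A-C: a major triad on F.
F is scale degree 6 in A minor, and a major triad on that degree is written VI.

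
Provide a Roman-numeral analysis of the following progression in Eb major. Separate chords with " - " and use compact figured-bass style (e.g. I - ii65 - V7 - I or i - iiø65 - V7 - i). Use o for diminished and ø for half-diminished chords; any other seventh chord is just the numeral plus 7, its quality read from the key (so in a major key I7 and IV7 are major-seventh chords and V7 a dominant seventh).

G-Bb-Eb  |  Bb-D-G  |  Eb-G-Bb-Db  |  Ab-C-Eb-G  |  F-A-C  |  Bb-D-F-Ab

I6 - iii6 - V7/IV - IV7 - V/V - V7

G-Bb-Eb: major triad on Eb = scale degree 1 → I6.
Bb-D-G has root G, degree 3 in Eb major, so iii6.
Eb-G-Bb-Db: chromatic; Eb is V of IV, so V7/IV.
Ab-C-Eb-G has root Ab, degree 4 in Eb major, so IV7.
F-A-C: a major triad on F, the applied dominant of V → V/V.
Bb-D-F-Ab: dominant seventh chord on Bb = scale degree 5 → V7.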